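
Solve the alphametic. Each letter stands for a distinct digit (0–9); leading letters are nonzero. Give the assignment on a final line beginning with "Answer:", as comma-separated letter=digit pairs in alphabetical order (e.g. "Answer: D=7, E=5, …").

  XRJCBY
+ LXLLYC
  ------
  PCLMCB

Step 1. [col 1: Y + C ≡ B (mod 10)] column 1 (Y + C ≡ B (mod 10), carry-in 0) doesn't pin B yet; pick B=8 and continue, so B=8.
Step 2. [col 1: Y + C ≡ B (mod 10)] several values work for Y in column 1 (Y + C ≡ B (mod 10), carry-in 0); try Y=5, so Y=5.
Step 3. [col 1: Y + C ≡ B (mod 10)] from column 1 (Y=5, B=8, carry-in 0, digits 5,8 already taken and all letters distinct): C must equal 3 ⇒ C=3.
Step 4. [col 3: C + L ≡ M (mod 10)] no forcing yet in column 3 (carry-in 1); M=6 is free and consistent — try it, so M=6.
Step 5. [col 3: C + L ≡ M (mod 10)] column 3 reads C+L+carry(1)=M with C=3, M=6; with digits 3,5,6,8 already taken and all letters distinct, the only value for L is 2 ⇒ L=2.
Step 6. [col 4: J + L ≡ L (mod 10)] in column 4 we have J+L≡L with carry-in 0; given L=2 and digits 2,3,5,6,8 already taken and all letters distinct, that pins J to 0, so J=0.
Step 7. [col 5: R + X ≡ C (mod 10)] X=4 is one option consistent with column 5 (R + X ≡ C (mod 10), carry-in 0) — take it ⇒ X=4.
Step 8. [col 5: R + X ≡ C (mod 10)] column 5 reads R+X+carry(0)=C with X=4, C=3; with digits 0,2,3,4,5,6,8 already taken and all letters distinct, the only value for R is 9 ⇒ R=9.
Step 9. [col 6: X + L ≡ P (mod 10)] from column 6 (X=4, L=2, carry-in 1, digits 0,2,3,4,5,6,8,9 already taken and all letters distinct): P must equal 7. So P=7.

Answer: B=8, C=3, J=0, L=2, M=6, P=7, R=9, X=4, Y=5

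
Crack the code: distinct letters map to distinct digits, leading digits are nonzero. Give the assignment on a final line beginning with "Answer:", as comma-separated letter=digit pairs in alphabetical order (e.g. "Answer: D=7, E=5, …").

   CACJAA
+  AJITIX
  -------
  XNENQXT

Step 1. [col 1: A + X ≡ T (mod 10)] X=1 is one option consistent with column 1 (A + X ≡ T (mod 10), carry-in 0) — take it, so X=1.
Step 2. [col 1: A + X ≡ T (mod 10)] A=6 is one option consistent with column 1 (A + X ≡ T (mod 10), carry-in 0) — take it. So A=6.
Step 3. [col 1: A + X ≡ T (mod 10)] column 1 reads A+X+carry(0)=T with A=6, X=1; with digits 1,6 already taken and all letters distinct, the only value for T is 7 ⇒ T=7.
Step 4. [col 2: A + I ≡ X (mod 10)] in column 2 we have A+I≡X with carry-in 0; given A=6, X=1 and digits 1,6,7 already taken and all letters distinct, that pins I to 5, so I=5.
Step 5. [col 3: J + T ≡ Q (mod 10)] column 3 (J + T ≡ Q (mod 10), carry-in 1) doesn't pin Q yet; pick Q=0 and continue. So Q=0.
Step 6. [col 3: J + T ≡ Q (mod 10)] in column 3 we have J+T≡Q with carry-in 1; given T=7, Q=0 and digits 0,1,5,6,7 already taken and all letters distinct, that pins J to 2. So J=2.
Step 7. [col 4: C + I ≡ N (mod 10)] column 4 (C + I ≡ N (mod 10), carry-in 1) doesn't pin C yet; pick C=8 and continue. So C=8.
Step 8. [col 4: C + I ≡ N (mod 10)] from column 4 (C=8, I=5, carry-in 1, digits 0,1,2,5,6,7,8 already taken and all letters distinct): N must equal 4, so N=4.
Step 9. [col 5: A + J ≡ E (mod 10)] column 5: given A=6, J=2, carry-in 1, and digits 0,1,2,4,5,6,7,8 already taken and all letters distinct, A+J≡E (mod 10) forces E=9, so E=9.

Answer: A=6, C=8, E=9, I=5, J=2, N=4, Q=0, T=7, X=1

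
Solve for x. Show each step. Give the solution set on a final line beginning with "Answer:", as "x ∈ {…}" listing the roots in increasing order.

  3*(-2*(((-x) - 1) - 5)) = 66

Step 1. [3*(-2*(((-x) - 1) - 5)) = 66] LHS = 3·(…); ÷3 both sides ⇒ div: -2*(((-x) - 1) - 5) = 22.
Step 2. [-2*(((-x) - 1) - 5) = 22] leading coefficient -2: divide by -2. So div: ((-x) - 1) - 5 = -11.
Step 3. [((-x) - 1) - 5 = -11] the outer -5 inverts by adding 5. So sub: (-x) - 1 = -6.
Step 4. [(-x) - 1 = -6] 1 comes off first (add 1). So sub: -x = -5.
Step 5. [-x = -5] LHS negated; negate both sides ⇒ neg: x = 5.

Answer: x ∈ {5}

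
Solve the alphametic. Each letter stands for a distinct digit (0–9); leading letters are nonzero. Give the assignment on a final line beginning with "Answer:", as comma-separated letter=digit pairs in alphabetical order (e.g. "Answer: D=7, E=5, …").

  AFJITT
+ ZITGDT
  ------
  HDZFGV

Step 1. [col 1: T + T ≡ V (mod 10)] no forcing yet in column 1 (carry-in 0); V=4 is free and consistent — try it. So V=4.
Step 2. [col 1: T + T ≡ V (mod 10)] T=2 is one option consistent with column 1 (T + T ≡ V (mod 10), carry-in 0) — take it ⇒ T=2.
Step 3. [col 2: T + D ≡ G (mod 10)] no forcing yet in column 2 (carry-in 0); D=6 is free and consistent — try it ⇒ D=6.
Step 4. [col 2: T + D ≡ G (mod 10)] column 2: given T=2, D=6, carry-in 0, and digits 2,4,6 already taken and all letters distinct, T+D≡G (mod 10) forces G=8 ⇒ G=8.
Step 5. [col 3: I + G ≡ F (mod 10)] no forcing yet in column 3 (carry-in 0); I=9 is free and consistent — try it ⇒ I=9.
Step 6. [col 3: I + G ≡ F (mod 10)] column 3: given I=9, G=8, carry-in 0, and digits 2,4,6,8,9 already taken and all letters distinct, I+G≡F (mod 10) forces F=7, so F=7.
Step 7. [col 4: J + T ≡ Z (mod 10)] in column 4 we have J+T≡Z with carry-in 1; given T=2 and digits 2,4,6,7,8,9 already taken and all letters distinct, that pins J to 0. So J=0.
Step 8. [col 4: J + T ≡ Z (mod 10)] in column 4 we have J+T≡Z with carry-in 1; given J=0, T=2 and digits 0,2,4,6,7,8,9 already taken and all letters distinct, that pins Z to 3 ⇒ Z=3.
Step 9. [col 6: A + Z ≡ H (mod 10)] in column 6 we have A+Z≡H with carry-in 1; given Z=3 and digits 0,2,3,4,6,7,8,9 already taken and all letters distinct, that pins A to 1 ⇒ A=1.
Step 10. [col 6: A + Z ≡ H (mod 10)] column 6: given A=1, Z=3, carry-in 1, and digits 0,1,2,3,4,6,7,8,9 already taken and all letters distinct, A+Z≡H (mod 10) forces H=5 ⇒ H=5.

Answer: A=1, D=6, F=7, G=8, H=5, I=9, J=0, T=2, V=4, Z=3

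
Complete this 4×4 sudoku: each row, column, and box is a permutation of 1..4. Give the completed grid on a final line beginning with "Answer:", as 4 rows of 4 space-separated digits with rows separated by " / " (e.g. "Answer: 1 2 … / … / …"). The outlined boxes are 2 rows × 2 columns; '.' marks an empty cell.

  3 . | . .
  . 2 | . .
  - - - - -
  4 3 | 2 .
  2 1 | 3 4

Step 1. [r2c1∈{1}] nothing but 1 survives at r2c1 ⇒ r2c1=1.
Step 2. [r1c3∈{1,4}] col 3 places 1 nowhere but r1c3, so r1c3=1.
Step 3. [r2c3∈{4}] only 4 remains possible at r2c3, so r2c3=4.
Step 4. [r1c4∈{2}] r1c4 has the single candidate 2. So r1c4=2.
Step 5. [r2c4∈{3}] r2c4 has the single candidate 3, so r2c4=3.
Step 6. [r1c2∈{4}] r1c2's peers cover all but 4 ⇒ r1c2=4.
Step 7. [r3c4∈{1}] only 1 remains possible at r3c4. So r3c4=1.

Answer: 3 4 1 2 / 1 2 4 3 / 4 3 2 1 / 2 1 3 4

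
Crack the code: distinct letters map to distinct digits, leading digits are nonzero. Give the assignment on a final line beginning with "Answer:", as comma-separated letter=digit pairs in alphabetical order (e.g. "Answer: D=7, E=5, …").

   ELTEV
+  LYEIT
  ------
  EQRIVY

Step 1. [col 1: V + T ≡ Y (mod 10)] several values work for T in column 1 (V + T ≡ Y (mod 10), carry-in 0); try T=6. So T=6.
Step 2. [col 1: V + T ≡ Y (mod 10)] V=9 is one option consistent with column 1 (V + T ≡ Y (mod 10), carry-in 0) — take it. So V=9.
Step 3. [col 1: V + T ≡ Y (mod 10)] column 1 reads V+T+carry(0)=Y with V=9, T=6; with digits 6,9 already taken and all letters distinct, the only value for Y is 5, so Y=5.
Step 4. [col 2: E + I ≡ V (mod 10)] no forcing yet in column 2 (carry-in 1); E=1 is free and consistent — try it, so E=1.
Step 5. [col 2: E + I ≡ V (mod 10)] column 2: given E=1, V=9, carry-in 1, and digits 1,5,6,9 already taken and all letters distinct, E+I≡V (mod 10) forces I=7, so I=7.
Step 6. [col 4: L + Y ≡ R (mod 10)] L=8 is one option consistent with column 4 (L + Y ≡ R (mod 10), carry-in 0) — take it, so L=8.
Step 7. [col 4: L + Y ≡ R (mod 10)] from column 4 (L=8, Y=5, carry-in 0, digits 1,5,6,7,8,9 already taken and all letters distinct): R must equal 3, so R=3.
Step 8. [col 5: E + L ≡ Q (mod 10)] from column 5 (E=1, L=8, carry-in 1, digits 1,3,5,6,7,8,9 already taken and all letters distinct): Q must equal 0 ⇒ Q=0.

Answer: E=1, I=7, L=8, Q=0, R=3, T=6, V=9, Y=5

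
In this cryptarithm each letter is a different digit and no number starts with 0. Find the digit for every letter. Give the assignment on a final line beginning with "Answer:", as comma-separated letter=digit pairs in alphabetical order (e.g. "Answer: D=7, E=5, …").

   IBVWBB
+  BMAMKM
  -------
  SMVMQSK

Step 1. [col 1: B + M ≡ K (mod 10)] several values work for K in column 1 (B + M ≡ K (mod 10), carry-in 0); try K=7 ⇒ K=7.
Step 2. [col 1: B + M ≡ K (mod 10)] no forcing yet in column 1 (carry-in 0); B=4 is free and consistent — try it. So B=4.
Step 3. [S] the sum has 7 digits but both addends have 6; that extra leading digit S is the final carry, namely 1 ⇒ S=1.
Step 4. [col 1: B + M ≡ K (mod 10)] column 1: given B=4, K=7, carry-in 0, and digits 1,4,7 already taken and all letters distinct, B+M≡K (mod 10) forces M=3. So M=3.
Step 5. [col 3: W + M ≡ Q (mod 10)] Q=6 is one option consistent with column 3 (W + M ≡ Q (mod 10), carry-in 1) — take it, so Q=6.
Step 6. [col 3: W + M ≡ Q (mod 10)] column 3 reads W+M+carry(1)=Q with M=3, Q=6; with digits 1,3,4,6,7 already taken and all letters distinct, the only value for W is 2 ⇒ W=2.
Step 7. [col 4: V + A ≡ M (mod 10)] A=5 is one option consistent with column 4 (V + A ≡ M (mod 10), carry-in 0) — take it, so A=5.
Step 8. [col 4: V + A ≡ M (mod 10)] in column 4 we have V+A≡M with carry-in 0; given A=5, M=3 and digits 1,2,3,4,5,6,7 already taken and all letters distinct, that pins V to 8, so V=8.
Step 9. [col 6: I + B ≡ M (mod 10)] in column 6 we have I+B≡M with carry-in 0; given B=4, M=3 and digits 1,2,3,4,5,6,7,8 already taken and all letters distinct, that pins I to 9. So I=9.

Answer: A=5, B=4, I=9, K=7, M=3, Q=6, S=1, V=8, W=2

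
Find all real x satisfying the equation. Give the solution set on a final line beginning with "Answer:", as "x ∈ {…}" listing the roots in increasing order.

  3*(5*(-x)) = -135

Step 1. [3*(5*(-x)) = -135] divide by the outer 3 ⇒ div: 5*(-x) = -45.
Step 2. [5*(-x) = -45] LHS = 5·(…); ÷5 both sides, so div: -x = -9.
Step 3. [-x = -9] leading − — multiply by −1 ⇒ neg: x = 9.

Answer: x ∈ {9}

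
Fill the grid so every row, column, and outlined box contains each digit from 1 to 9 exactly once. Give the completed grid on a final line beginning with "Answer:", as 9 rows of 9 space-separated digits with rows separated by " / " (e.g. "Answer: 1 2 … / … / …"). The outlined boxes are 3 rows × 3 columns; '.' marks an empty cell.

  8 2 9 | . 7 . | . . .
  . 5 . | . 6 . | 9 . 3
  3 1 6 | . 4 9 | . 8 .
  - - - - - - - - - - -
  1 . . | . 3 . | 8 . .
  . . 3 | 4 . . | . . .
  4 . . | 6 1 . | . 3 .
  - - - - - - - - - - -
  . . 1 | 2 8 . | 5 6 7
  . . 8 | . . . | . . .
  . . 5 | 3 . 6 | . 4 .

Step 1. [r5c5∈{2,5,9}] in col 5, 2 fits only at r5c5 ⇒ r5c5=2.
Step 2. [r5c1∈{5,6,7,9}] r5c1 is the only open cell in col 1 admitting 5. So r5c1=5.
Step 3. [r4c4∈{5,7,9}] in box 5, 9 fits only at r4c4, so r4c4=9.
Step 4. [r7c1∈{9}] r7c1's peers cover all but 9. So r7c1=9.
Step 5. [r9c2∈{7}] r9c2 is down to just 7 ⇒ r9c2=7.
Step 6. [r3c4∈{5}] nothing but 5 survives at r3c4 ⇒ r3c4=5.
Step 7. [r1c4∈{1}] r1c4 has the single candidate 1 ⇒ r1c4=1.
Step 8. [r3c9∈{2}] r3c9's peers cover all but 2 ⇒ r3c9=2.
Step 9. [r8c6∈{1,4,5,7}] col 6 places 1 nowhere but r8c6, so r8c6=1.
Step 10. [r8c9∈{9}] r8c9's peers cover all but 9 ⇒ r8c9=9.
Step 11. [r6c9∈{5}] r6c9 has the single candidate 5. So r6c9=5.
Step 12. [r8c8∈{2}] r8c8 has the single candidate 2 ⇒ r8c8=2.
Step 13. [r4c8∈{7}] r4c8 has the single candidate 7 ⇒ r4c8=7.
Step 14. [r6c3∈{2,7}] r6c3 is the only open cell in box 4 admitting 7, so r6c3=7.
Step 15. [r8c2∈{3,4,6}] 4 has one home in row 8: r8c2 ⇒ r8c2=4.
Step 16. [r6c6∈{8}] r6c6's peers cover all but 8 ⇒ r6c6=8.
Step 17. [r4c9∈{4,6}] r4c9 is the only open cell in row 4 admitting 4. So r4c9=4.
Step 18. [r9c7∈{1}] r9c7 has the single candidate 1 ⇒ r9c7=1.
Step 19. [r5c7∈{6}] r5c7 is down to just 6 ⇒ r5c7=6.
Step 20. [r5c8∈{1,9}] col 8 places 9 nowhere but r5c8 ⇒ r5c8=9.
Step 21. [r8c7∈{3}] r8c7's peers cover all but 3 ⇒ r8c7=3.
Step 22. [r7c6∈{4}] r7c6 has the single candidate 4 ⇒ r7c6=4.
Step 23. [r5c2∈{8}] nothing but 8 survives at r5c2, so r5c2=8.
Step 24. [r6c7∈{2}] r6c7 has the single candidate 2 ⇒ r6c7=2.
Step 25. [r4c6∈{5}] nothing but 5 survives at r4c6, so r4c6=5.
Step 26. [r1c6∈{3}] r1c6 is down to just 3. So r1c6=3.
Step 27. [r8c1∈{6}] r8c1 is down to just 6, so r8c1=6.
Step 28. [r2c6∈{2}] r2c6's peers cover all but 2 ⇒ r2c6=2.
Step 29. [r5c9∈{1}] r5c9 has the single candidate 1. So r5c9=1.
Step 30. [r2c3∈{4}] r2c3 has the single candidate 4, so r2c3=4.
Step 31. [r9c1∈{2}] only 2 remains possible at r9c1. So r9c1=2.
Step 32. [r9c5∈{9}] r9c5 has the single candidate 9, so r9c5=9.
Step 33. [r2c4∈{8}] r2c4 is down to just 8, so r2c4=8.
Step 34. [r1c7∈{4}] r1c7's peers cover all but 4 ⇒ r1c7=4.
Step 35. [r6c2∈{9}] r6c2's peers cover all but 9. So r6c2=9.
Step 36. [r1c8∈{5}] nothing but 5 survives at r1c8 ⇒ r1c8=5.
Step 37. [r1c9∈{6}] only 6 remains possible at r1c9. So r1c9=6.
Step 38. [r3c7∈{7}] r3c7 has the single candidate 7. So r3c7=7.
Step 39. [r4c3∈{2}] nothing but 2 survives at r4c3 ⇒ r4c3=2.
Step 40. [r2c8∈{1}] nothing but 1 survives at r2c8 ⇒ r2c8=1.
Step 41. [r8c5∈{5}] nothing but 5 survives at r8c5 ⇒ r8c5=5.
Step 42. [r5c6∈{7}] r5c6 has the single candidate 7. So r5c6=7.
Step 43. [r4c2∈{6}] r4c2 has the single candidate 6. So r4c2=6.
Step 44. [r7c2∈{3}] r7c2's peers cover all but 3, so r7c2=3.
Step 45. [r8c4∈{7}] r8c4 has the single candidate 7. So r8c4=7.
Step 46. [r2c1∈{7}] r2c1 is down to just 7, so r2c1=7.
Step 47. [r9c9∈{8}] only 8 remains possible at r9c9. So r9c9=8.

Answer: 8 2 9 1 7 3 4 5 6 / 7 5 4 8 6 2 9 1 3 / 3 1 6 5 4 9 7 8 2 / 1 6 2 9 3 5 8 7 4 / 5 8 3 4 2 7 6 9 1 / 4 9 7 6 1 8 2 3 5 / 9 3 1 2 8 4 5 6 7 / 6 4 8 7 5 1 3 2 9 / 2 7 5 3 9 6 1 4 8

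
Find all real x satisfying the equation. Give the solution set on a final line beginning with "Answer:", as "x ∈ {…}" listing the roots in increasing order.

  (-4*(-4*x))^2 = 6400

Step 1. [(-4*(-4*x))^2 = 6400] 6400 ≥ 0, LHS is (·)² — take ±√. So sqrt: -4*(-4*x) = 80 or -80.
Step 2. [-4*(-4*x) = 80 or -80] leading coefficient -4: divide by -4. So div: -4*x = -20 or 20.
Step 3. [-4*x = -20 or 20] -4·(inner) — divide through by -4, so div: x = 5 or -5.

Answer: x ∈ {-5, 5}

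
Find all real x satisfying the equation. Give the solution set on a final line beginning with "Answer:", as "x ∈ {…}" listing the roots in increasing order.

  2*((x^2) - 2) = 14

Step 1. [2*((x^2) - 2) = 14] leading coefficient 2: divide by 2, so div: (x^2) - 2 = 7.
Step 2. [(x^2) - 2 = 7] the outer -2 inverts by adding 2. So sub: x^2 = 9.
Step 3. [x^2 = 9] LHS squared, RHS 9 ≥ 0: apply √ (±). So sqrt: x = 3 or -3.

Answer: x ∈ {-3, 3}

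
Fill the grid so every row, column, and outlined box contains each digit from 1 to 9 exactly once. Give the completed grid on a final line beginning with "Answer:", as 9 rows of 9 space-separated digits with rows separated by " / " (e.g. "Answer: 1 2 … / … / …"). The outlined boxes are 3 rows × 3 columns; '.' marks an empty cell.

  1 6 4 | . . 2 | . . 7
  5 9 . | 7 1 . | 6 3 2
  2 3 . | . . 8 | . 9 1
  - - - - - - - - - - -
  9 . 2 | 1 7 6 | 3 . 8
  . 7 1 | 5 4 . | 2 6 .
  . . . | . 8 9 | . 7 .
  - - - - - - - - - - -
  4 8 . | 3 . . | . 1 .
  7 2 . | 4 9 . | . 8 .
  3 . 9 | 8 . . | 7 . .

Step 1. [r8c7∈{5}] r8c7 has the single candidate 5. So r8c7=5.
Step 2. [r3c5∈{5,6}] row 3 places 5 nowhere but r3c5, so r3c5=5.
Step 3. [r6c9∈{4,5}] 5 has one home in col 9: r6c9, so r6c9=5.
Step 4. [r4c8∈{4}] r4c8 has the single candidate 4 ⇒ r4c8=4.
Step 5. [r7c3∈{5,6}] across col 3, 5 lands solely at r7c3, so r7c3=5.
Step 6. [r8c3∈{6}] r8c3's peers cover all but 6, so r8c3=6.
Step 7. [r7c5∈{2,6}] 2 has one home in row 7: r7c5 ⇒ r7c5=2.
Step 8. [r7c9∈{6,9}] in row 7, 6 fits only at r7c9, so r7c9=6.
Step 9. [r8c6∈{1}] nothing but 1 survives at r8c6. So r8c6=1.
Step 10. [r1c8∈{5}] only 5 remains possible at r1c8, so r1c8=5.
Step 11. [r6c2∈{4}] only 4 remains possible at r6c2. So r6c2=4.
Step 12. [r1c4∈{9}] nothing but 9 survives at r1c4 ⇒ r1c4=9.
Step 13. [r6c4∈{2}] nothing but 2 survives at r6c4, so r6c4=2.
Step 14. [r7c6∈{7}] nothing but 7 survives at r7c6 ⇒ r7c6=7.
Step 15. [r3c4∈{6}] r3c4 has the single candidate 6 ⇒ r3c4=6.
Step 16. [r8c9∈{3}] only 3 remains possible at r8c9, so r8c9=3.
Step 17. [r9c8∈{2}] nothing but 2 survives at r9c8. So r9c8=2.
Step 18. [r2c3∈{8}] r2c3's peers cover all but 8 ⇒ r2c3=8.
Step 19. [r5c6∈{3}] r5c6 has the single candidate 3. So r5c6=3.
Step 20. [r1c5∈{3}] only 3 remains possible at r1c5. So r1c5=3.
Step 21. [r9c2∈{1}] r9c2 is down to just 1 ⇒ r9c2=1.
Step 22. [r9c9∈{4}] r9c9 has the single candidate 4, so r9c9=4.
Step 23. [r5c9∈{9}] r5c9 is down to just 9 ⇒ r5c9=9.
Step 24. [r9c6∈{5}] r9c6's peers cover all but 5. So r9c6=5.
Step 25. [r7c7∈{9}] r7c7 has the single candidate 9, so r7c7=9.
Step 26. [r4c2∈{5}] r4c2 is down to just 5, so r4c2=5.
Step 27. [r6c1∈{6}] r6c1's peers cover all but 6 ⇒ r6c1=6.
Step 28. [r9c5∈{6}] nothing but 6 survives at r9c5, so r9c5=6.
Step 29. [r3c3∈{7}] nothing but 7 survives at r3c3, so r3c3=7.
Step 30. [r3c7∈{4}] r3c7's peers cover all but 4. So r3c7=4.
Step 31. [r6c3∈{3}] only 3 remains possible at r6c3. So r6c3=3.
Step 32. [r1c7∈{8}] nothing but 8 survives at r1c7 ⇒ r1c7=8.
Step 33. [r6c7∈{1}] only 1 remains possible at r6c7, so r6c7=1.
Step 34. [r5c1∈{8}] r5c1 is down to just 8. So r5c1=8.
Step 35. [r2c6∈{4}] r2c6 has the single candidate 4. So r2c6=4.

Answer: 1 6 4 9 3 2 8 5 7 / 5 9 8 7 1 4 6 3 2 / 2 3 7 6 5 8 4 9 1 / 9 5 2 1 7 6 3 4 8 / 8 7 1 5 4 3 2 6 9 / 6 4 3 2 8 9 1 7 5 / 4 8 5 3 2 7 9 1 6 / 7 2 6 4 9 1 5 8 3 / 3 1 9 8 6 5 7 2 4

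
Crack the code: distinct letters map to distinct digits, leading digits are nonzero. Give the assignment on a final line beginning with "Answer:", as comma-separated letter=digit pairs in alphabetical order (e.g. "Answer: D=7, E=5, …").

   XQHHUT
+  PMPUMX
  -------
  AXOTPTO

Step 1. [A] the sum has 7 digits but both addends have 6; that extra leading digit A is the final carry, namely 1, so A=1.
Step 2. [col 1: T + X ≡ O (mod 10)] no forcing yet in column 1 (carry-in 0); T=2 is free and consistent — try it ⇒ T=2.
Step 3. [col 1: T + X ≡ O (mod 10)] no forcing yet in column 1 (carry-in 0); X=4 is free and consistent — try it, so X=4.
Step 4. [col 1: T + X ≡ O (mod 10)] in column 1 we have T+X≡O with carry-in 0; given T=2, X=4 and digits 1,2,4 already taken and all letters distinct, that pins O to 6 ⇒ O=6.
Step 5. [col 2: U + M ≡ T (mod 10)] U=5 is one option consistent with column 2 (U + M ≡ T (mod 10), carry-in 0) — take it, so U=5.
Step 6. [col 2: U + M ≡ T (mod 10)] column 2: given U=5, T=2, carry-in 0, and digits 1,2,4,5,6 already taken and all letters distinct, U+M≡T (mod 10) forces M=7, so M=7.
Step 7. [col 3: H + U ≡ P (mod 10)] from column 3 (U=5, carry-in 1, digits 1,2,4,5,6,7 already taken and all letters distinct): H must equal 3, so H=3.
Step 8. [col 3: H + U ≡ P (mod 10)] column 3: given H=3, U=5, carry-in 1, and digits 1,2,3,4,5,6,7 already taken and all letters distinct, H+U≡P (mod 10) forces P=9, so P=9.
Step 9. [col 5: Q + M ≡ O (mod 10)] column 5 reads Q+M+carry(1)=O with M=7, O=6; with digits 1,2,3,4,5,6,7,9 already taken and all letters distinct, the only value for Q is 8 ⇒ Q=8.

Answer: A=1, H=3, M=7, O=6, P=9, Q=8, T=2, U=5, X=4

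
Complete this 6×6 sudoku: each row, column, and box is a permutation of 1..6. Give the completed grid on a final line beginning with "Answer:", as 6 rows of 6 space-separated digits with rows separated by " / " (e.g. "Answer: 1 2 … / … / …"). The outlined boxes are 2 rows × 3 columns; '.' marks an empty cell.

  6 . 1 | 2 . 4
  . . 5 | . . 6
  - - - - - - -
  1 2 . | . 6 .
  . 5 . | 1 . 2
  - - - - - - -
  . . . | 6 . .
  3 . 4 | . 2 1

Step 1. [r2c4∈{3}] r2c4 is down to just 3. So r2c4=3.
Step 2. [r5c1∈{2,5}] in col 1, 5 fits only at r5c1, so r5c1=5.
Step 3. [r4c1∈{4}] nothing but 4 survives at r4c1, so r4c1=4.
Step 4. [r4c5∈{3}] nothing but 3 survives at r4c5. So r4c5=3.
Step 5. [r6c4∈{5}] r6c4 is down to just 5, so r6c4=5.
Step 6. [r3c3∈{3}] nothing but 3 survives at r3c3, so r3c3=3.
Step 7. [r4c3∈{6}] r4c3's peers cover all but 6 ⇒ r4c3=6.
Step 8. [r2c1∈{2}] r2c1's peers cover all but 2, so r2c1=2.
Step 9. [r5c2∈{1}] r5c2's peers cover all but 1, so r5c2=1.
Step 10. [r6c2∈{6}] r6c2 has the single candidate 6 ⇒ r6c2=6.
Step 11. [r5c6∈{3}] nothing but 3 survives at r5c6 ⇒ r5c6=3.
Step 12. [r1c5∈{5}] only 5 remains possible at r1c5 ⇒ r1c5=5.
Step 13. [r5c5∈{4}] nothing but 4 survives at r5c5 ⇒ r5c5=4.
Step 14. [r3c6∈{5}] only 5 remains possible at r3c6 ⇒ r3c6=5.
Step 15. [r2c2∈{4}] only 4 remains possible at r2c2, so r2c2=4.
Step 16. [r2c5∈{1}] only 1 remains possible at r2c5 ⇒ r2c5=1.
Step 17. [r5c3∈{2}] only 2 remains possible at r5c3 ⇒ r5c3=2.
Step 18. [r3c4∈{4}] r3c4 is down to just 4 ⇒ r3c4=4.
Step 19. [r1c2∈{3}] r1c2's peers cover all but 3. So r1c2=3.

Answer: 6 3 1 2 5 4 / 2 4 5 3 1 6 / 1 2 3 4 6 5 / 4 5 6 1 3 2 / 5 1 2 6 4 3 / 3 6 4 5 2 1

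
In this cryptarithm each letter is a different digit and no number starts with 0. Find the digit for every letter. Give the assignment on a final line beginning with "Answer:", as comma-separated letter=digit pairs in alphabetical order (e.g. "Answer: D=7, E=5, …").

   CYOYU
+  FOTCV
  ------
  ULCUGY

Step 1. [col 1: U + V ≡ Y (mod 10)] U=1 is one option consistent with column 1 (U + V ≡ Y (mod 10), carry-in 0) — take it, so U=1.
Step 2. [col 1: U + V ≡ Y (mod 10)] Y=0 is one option consistent with column 1 (U + V ≡ Y (mod 10), carry-in 0) — take it, so Y=0.
Step 3. [col 1: U + V ≡ Y (mod 10)] from column 1 (U=1, Y=0, carry-in 0, digits 0,1 already taken and all letters distinct): V must equal 9. So V=9.
Step 4. [col 2: Y + C ≡ G (mod 10)] column 2 (Y + C ≡ G (mod 10), carry-in 1) doesn't pin G yet; pick G=6 and continue ⇒ G=6.
Step 5. [col 2: Y + C ≡ G (mod 10)] in column 2 we have Y+C≡G with carry-in 1; given Y=0, G=6 and digits 0,1,6,9 already taken and all letters distinct, that pins C to 5, so C=5.
Step 6. [col 3: O + T ≡ U (mod 10)] O=4 is one option consistent with column 3 (O + T ≡ U (mod 10), carry-in 0) — take it, so O=4.
Step 7. [col 3: O + T ≡ U (mod 10)] in column 3 we have O+T≡U with carry-in 0; given O=4, U=1 and digits 0,1,4,5,6,9 already taken and all letters distinct, that pins T to 7. So T=7.
Step 8. [col 5: C + F ≡ L (mod 10)] column 5 (C + F ≡ L (mod 10), carry-in 0) doesn't pin F yet; pick F=8 and continue. So F=8.
Step 9. [col 5: C + F ≡ L (mod 10)] from column 5 (C=5, F=8, carry-in 0, digits 0,1,4,5,6,7,8,9 already taken and all letters distinct): L must equal 3, so L=3.

Answer: C=5, F=8, G=6, L=3, O=4, T=7, U=1, V=9, Y=0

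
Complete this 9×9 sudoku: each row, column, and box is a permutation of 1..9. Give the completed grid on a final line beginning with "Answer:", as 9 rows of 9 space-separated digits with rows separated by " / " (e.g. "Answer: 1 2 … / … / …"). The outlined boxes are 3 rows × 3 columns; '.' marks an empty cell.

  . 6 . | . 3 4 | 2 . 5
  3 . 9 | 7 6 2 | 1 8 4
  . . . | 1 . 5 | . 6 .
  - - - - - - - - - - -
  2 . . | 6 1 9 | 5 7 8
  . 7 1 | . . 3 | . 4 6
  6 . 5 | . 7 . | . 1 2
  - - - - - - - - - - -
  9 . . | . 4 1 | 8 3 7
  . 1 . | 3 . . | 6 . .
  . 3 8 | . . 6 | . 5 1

Step 1. [r9c1∈{4,7}] across row 9, 7 lands solely at r9c1. So r9c1=7.
Step 2. [r6c6∈{8}] r6c6's peers cover all but 8, so r6c6=8.
Step 3. [r3c2∈{2,4,8}] 8 has one home in col 2: r3c2, so r3c2=8.
Step 4. [r3c5∈{9}] only 9 remains possible at r3c5. So r3c5=9.
Step 5. [r9c5∈{2}] r9c5 has the single candidate 2 ⇒ r9c5=2.
Step 6. [r3c3∈{2,4,7}] row 3 places 2 nowhere but r3c3. So r3c3=2.
Step 7. [r7c4∈{5}] only 5 remains possible at r7c4, so r7c4=5.
Step 8. [r8c3∈{4}] r8c3 has the single candidate 4. So r8c3=4.
Step 9. [r6c2∈{4,9}] col 2 places 9 nowhere but r6c2, so r6c2=9.
Step 10. [r8c9∈{9}] r8c9 has the single candidate 9. So r8c9=9.
Step 11. [r3c9∈{3}] only 3 remains possible at r3c9 ⇒ r3c9=3.
Step 12. [r4c3∈{3}] only 3 remains possible at r4c3, so r4c3=3.
Step 13. [r3c1∈{4}] r3c1 is down to just 4 ⇒ r3c1=4.
Step 14. [r1c3∈{7}] r1c3 is down to just 7, so r1c3=7.
Step 15. [r2c2∈{5}] r2c2 has the single candidate 5. So r2c2=5.
Step 16. [r4c2∈{4}] r4c2's peers cover all but 4. So r4c2=4.
Step 17. [r8c1∈{5}] only 5 remains possible at r8c1. So r8c1=5.
Step 18. [r8c5∈{8}] r8c5 is down to just 8, so r8c5=8.
Step 19. [r7c3∈{6}] only 6 remains possible at r7c3, so r7c3=6.
Step 20. [r5c1∈{8}] r5c1 is down to just 8, so r5c1=8.
Step 21. [r1c8∈{9}] r1c8's peers cover all but 9 ⇒ r1c8=9.
Step 22. [r9c4∈{9}] r9c4 is down to just 9. So r9c4=9.
Step 23. [r5c4∈{2}] nothing but 2 survives at r5c4, so r5c4=2.
Step 24. [r6c7∈{3}] r6c7 is down to just 3 ⇒ r6c7=3.
Step 25. [r8c6∈{7}] only 7 remains possible at r8c6 ⇒ r8c6=7.
Step 26. [r7c2∈{2}] r7c2 has the single candidate 2. So r7c2=2.
Step 27. [r8c8∈{2}] nothing but 2 survives at r8c8 ⇒ r8c8=2.
Step 28. [r3c7∈{7}] r3c7 is down to just 7. So r3c7=7.
Step 29. [r5c5∈{5}] r5c5 is down to just 5 ⇒ r5c5=5.
Step 30. [r9c7∈{4}] only 4 remains possible at r9c7 ⇒ r9c7=4.
Step 31. [r6c4∈{4}] r6c4 has the single candidate 4, so r6c4=4.
Step 32. [r5c7∈{9}] nothing but 9 survives at r5c7 ⇒ r5c7=9.
Step 33. [r1c1∈{1}] r1c1's peers cover all but 1 ⇒ r1c1=1.
Step 34. [r1c4∈{8}] r1c4's peers cover all but 8. So r1c4=8.

Answer: 1 6 7 8 3 4 2 9 5 / 3 5 9 7 6 2 1 8 4 / 4 8 2 1 9 5 7 6 3 / 2 4 3 6 1 9 5 7 8 / 8 7 1 2 5 3 9 4 6 / 6 9 5 4 7 8 3 1 2 / 9 2 6 5 4 1 8 3 7 / 5 1 4 3 8 7 6 2 9 / 7 3 8 9 2 6 4 5 1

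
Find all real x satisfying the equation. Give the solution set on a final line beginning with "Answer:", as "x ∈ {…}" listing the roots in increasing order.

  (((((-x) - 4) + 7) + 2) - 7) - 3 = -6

Step 1. [(((((-x) - 4) + 7) + 2) - 7) - 3 = -6] add 3: x sits inside (… - 3), so sub: ((((-x) - 4) + 7) + 2) - 7 = -3.
Step 2. [((((-x) - 4) + 7) + 2) - 7 = -3] add 7: x sits inside (… - 7) ⇒ sub: (((-x) - 4) + 7) + 2 = 4.
Step 3. [(((-x) - 4) + 7) + 2 = 4] 2 comes off first (subtract 2), so sub: ((-x) - 4) + 7 = 2.
Step 4. [((-x) - 4) + 7 = 2] 7 comes off first (subtract 7), so sub: (-x) - 4 = -5.
Step 5. [(-x) - 4 = -5] -4 is outermost — add 4 both sides, so sub: -x = -1.
Step 6. [-x = -1] flip signs both sides. So neg: x = 1.

Answer: x ∈ {1}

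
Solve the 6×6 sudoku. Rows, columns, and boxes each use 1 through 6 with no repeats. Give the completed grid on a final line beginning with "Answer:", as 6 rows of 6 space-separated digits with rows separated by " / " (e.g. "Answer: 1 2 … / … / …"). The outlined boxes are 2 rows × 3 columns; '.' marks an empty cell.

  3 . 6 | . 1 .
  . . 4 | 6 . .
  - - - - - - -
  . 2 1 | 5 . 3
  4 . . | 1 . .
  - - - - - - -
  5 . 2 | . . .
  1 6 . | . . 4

Step 1. [r2c5∈{2,3,5}] 3 has one home in row 2: r2c5. So r2c5=3.
Step 2. [r6c3∈{3}] r6c3's peers cover all but 3. So r6c3=3.
Step 3. [r5c5∈{6}] r5c5 has the single candidate 6 ⇒ r5c5=6.
Step 4. [r1c2∈{5}] r1c2 is down to just 5. So r1c2=5.
Step 5. [r1c6∈{2}] r1c6 has the single candidate 2 ⇒ r1c6=2.
Step 6. [r6c4∈{2}] r6c4 is down to just 2, so r6c4=2.
Step 7. [r5c6∈{1}] nothing but 1 survives at r5c6 ⇒ r5c6=1.
Step 8. [r1c4∈{4}] nothing but 4 survives at r1c4. So r1c4=4.
Step 9. [r5c4∈{3}] r5c4 has the single candidate 3 ⇒ r5c4=3.
Step 10. [r4c2∈{3}] only 3 remains possible at r4c2 ⇒ r4c2=3.
Step 11. [r6c5∈{5}] nothing but 5 survives at r6c5 ⇒ r6c5=5.
Step 12. [r3c1∈{6}] nothing but 6 survives at r3c1. So r3c1=6.
Step 13. [r2c1∈{2}] nothing but 2 survives at r2c1 ⇒ r2c1=2.
Step 14. [r2c6∈{5}] r2c6 has the single candidate 5, so r2c6=5.
Step 15. [r2c2∈{1}] r2c2 is down to just 1 ⇒ r2c2=1.
Step 16. [r4c3∈{5}] r4c3 has the single candidate 5. So r4c3=5.
Step 17. [r5c2∈{4}] r5c2 is down to just 4. So r5c2=4.
Step 18. [r4c5∈{2}] r4c5's peers cover all but 2 ⇒ r4c5=2.
Step 19. [r3c5∈{4}] nothing but 4 survives at r3c5, so r3c5=4.
Step 20. [r4c6∈{6}] nothing but 6 survives at r4c6. So r4c6=6.

Answer: 3 5 6 4 1 2 / 2 1 4 6 3 5 / 6 2 1 5 4 3 / 4 3 5 1 2 6 / 5 4 2 3 6 1 / 1 6 3 2 5 4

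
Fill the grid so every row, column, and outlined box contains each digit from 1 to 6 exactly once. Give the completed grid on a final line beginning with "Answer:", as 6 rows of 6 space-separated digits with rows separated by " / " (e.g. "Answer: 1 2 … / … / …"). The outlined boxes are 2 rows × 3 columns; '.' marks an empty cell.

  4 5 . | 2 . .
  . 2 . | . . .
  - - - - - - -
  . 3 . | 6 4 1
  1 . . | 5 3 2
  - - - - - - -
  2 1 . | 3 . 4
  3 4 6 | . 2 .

Step 1. [r5c5∈{5,6}] row 5 places 6 nowhere but r5c5, so r5c5=6.
Step 2. [r1c5∈{1}] r1c5's peers cover all but 1. So r1c5=1.
Step 3. [r1c3∈{3}] r1c3 has the single candidate 3. So r1c3=3.
Step 4. [r2c6∈{3,5,6}] 3 has one home in row 2: r2c6, so r2c6=3.
Step 5. [r5c3∈{5}] nothing but 5 survives at r5c3 ⇒ r5c3=5.
Step 6. [r3c1∈{5}] nothing but 5 survives at r3c1. So r3c1=5.
Step 7. [r1c6∈{6}] only 6 remains possible at r1c6, so r1c6=6.
Step 8. [r2c3∈{1}] nothing but 1 survives at r2c3. So r2c3=1.
Step 9. [r2c1∈{6}] r2c1 is down to just 6, so r2c1=6.
Step 10. [r6c6∈{5}] r6c6 has the single candidate 5. So r6c6=5.
Step 11. [r4c3∈{4}] nothing but 4 survives at r4c3. So r4c3=4.
Step 12. [r6c4∈{1}] nothing but 1 survives at r6c4. So r6c4=1.
Step 13. [r4c2∈{6}] r4c2's peers cover all but 6. So r4c2=6.
Step 14. [r2c4∈{4}] r2c4's peers cover all but 4 ⇒ r2c4=4.
Step 15. [r2c5∈{5}] r2c5 has the single candidate 5, so r2c5=5.
Step 16. [r3c3∈{2}] r3c3's peers cover all but 2 ⇒ r3c3=2.

Answer: 4 5 3 2 1 6 / 6 2 1 4 5 3 / 5 3 2 6 4 1 / 1 6 4 5 3 2 / 2 1 5 3 6 4 / 3 4 6 1 2 5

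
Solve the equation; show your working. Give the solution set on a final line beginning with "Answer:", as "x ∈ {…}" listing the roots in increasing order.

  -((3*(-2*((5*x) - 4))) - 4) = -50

Step 1. [-((3*(-2*((5*x) - 4))) - 4) = -50] leading − — multiply by −1 ⇒ neg: (3*(-2*((5*x) - 4))) - 4 = 50.
Step 2. [(3*(-2*((5*x) - 4))) - 4 = 50] add 4: x sits inside (… - 4) ⇒ sub: 3*(-2*((5*x) - 4)) = 54.
Step 3. [3*(-2*((5*x) - 4)) = 54] LHS = 3·(…); ÷3 both sides. So div: -2*((5*x) - 4) = 18.
Step 4. [-2*((5*x) - 4) = 18] -2 out front; divide by -2. So div: (5*x) - 4 = -9.
Step 5. [(5*x) - 4 = -9] the outer -4 inverts by adding 4 ⇒ sub: 5*x = -5.
Step 6. [5*x = -5] 5 out front; divide by 5, so div: x = -1.

Answer: x ∈ {-1}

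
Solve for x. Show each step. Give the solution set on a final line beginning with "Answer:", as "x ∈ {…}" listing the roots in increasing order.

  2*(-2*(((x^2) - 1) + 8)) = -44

Step 1. [2*(-2*(((x^2) - 1) + 8)) = -44] divide by the outer 2. So div: -2*(((x^2) - 1) + 8) = -22.
Step 2. [-2*(((x^2) - 1) + 8) = -22] leading coefficient -2: divide by -2 ⇒ div: ((x^2) - 1) + 8 = 11.
Step 3. [((x^2) - 1) + 8 = 11] 8 comes off first (subtract 8) ⇒ sub: (x^2) - 1 = 3.
Step 4. [(x^2) - 1 = 3] 1 comes off first (add 1). So sub: x^2 = 4.
Step 5. [x^2 = 4] √ both sides: 4 ≥ 0 gives two branches ⇒ sqrt: x = 2 or -2.

Answer: x ∈ {-2, 2}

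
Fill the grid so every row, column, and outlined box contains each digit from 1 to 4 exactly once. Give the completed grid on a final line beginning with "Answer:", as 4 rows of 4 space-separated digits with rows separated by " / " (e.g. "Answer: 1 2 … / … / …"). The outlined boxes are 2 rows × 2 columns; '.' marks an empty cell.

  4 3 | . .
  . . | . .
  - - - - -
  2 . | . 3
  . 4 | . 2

Step 1. [r4c3∈{1}] only 1 remains possible at r4c3 ⇒ r4c3=1.
Step 2. [r2c2∈{1,2}] across col 2, 2 lands solely at r2c2. So r2c2=2.
Step 3. [r2c4∈{1,4}] 4 has one home in col 4: r2c4. So r2c4=4.
Step 4. [r1c3∈{2}] nothing but 2 survives at r1c3, so r1c3=2.
Step 5. [r3c3∈{4}] nothing but 4 survives at r3c3. So r3c3=4.
Step 6. [r1c4∈{1}] r1c4's peers cover all but 1 ⇒ r1c4=1.
Step 7. [r3c2∈{1}] r3c2 is down to just 1 ⇒ r3c2=1.
Step 8. [r2c1∈{1}] nothing but 1 survives at r2c1, so r2c1=1.
Step 9. [r4c1∈{3}] r4c1 has the single candidate 3 ⇒ r4c1=3.
Step 10. [r2c3∈{3}] r2c3 has the single candidate 3. So r2c3=3.

Answer: 4 3 2 1 / 1 2 3 4 / 2 1 4 3 / 3 4 1 2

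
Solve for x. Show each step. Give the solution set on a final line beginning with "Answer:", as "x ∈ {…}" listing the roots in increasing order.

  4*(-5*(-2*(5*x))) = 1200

Step 1. [4*(-5*(-2*(5*x))) = 1200] LHS = 4·(…); ÷4 both sides ⇒ div: -5*(-2*(5*x)) = 300.
Step 2. [-5*(-2*(5*x)) = 300] divide by the outer -5. So div: -2*(5*x) = -60.
Step 3. [-2*(5*x) = -60] divide by the outer -2, so div: 5*x = 30.
Step 4. [5*x = 30] 5 out front; divide by 5 ⇒ div: x = 6.

Answer: x ∈ {6}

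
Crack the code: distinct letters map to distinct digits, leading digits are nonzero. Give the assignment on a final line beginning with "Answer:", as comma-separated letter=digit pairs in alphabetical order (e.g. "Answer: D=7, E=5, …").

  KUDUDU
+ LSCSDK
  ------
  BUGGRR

Step 1. [col 1: U + K ≡ R (mod 10)] K=4 is one option consistent with column 1 (U + K ≡ R (mod 10), carry-in 0) — take it. So K=4.
Step 2. [col 1: U + K ≡ R (mod 10)] no forcing yet in column 1 (carry-in 0); R=1 is free and consistent — try it ⇒ R=1.
Step 3. [col 1: U + K ≡ R (mod 10)] column 1: given K=4, R=1, carry-in 0, and digits 1,4 already taken and all letters distinct, U+K≡R (mod 10) forces U=7, so U=7.
Step 4. [col 2: D + D ≡ R (mod 10)] D=5 is one option consistent with column 2 (D + D ≡ R (mod 10), carry-in 1) — take it, so D=5.
Step 5. [col 3: U + S ≡ G (mod 10)] several values work for G in column 3 (U + S ≡ G (mod 10), carry-in 1); try G=8, so G=8.
Step 6. [col 3: U + S ≡ G (mod 10)] in column 3 we have U+S≡G with carry-in 1; given U=7, G=8 and digits 1,4,5,7,8 already taken and all letters distinct, that pins S to 0, so S=0.
Step 7. [col 4: D + C ≡ G (mod 10)] column 4 reads D+C+carry(0)=G with D=5, G=8; with digits 0,1,4,5,7,8 already taken and all letters distinct, the only value for C is 3 ⇒ C=3.
Step 8. [col 6: K + L ≡ B (mod 10)] column 6: given K=4, carry-in 0, and digits 0,1,3,4,5,7,8 already taken and all letters distinct, K+L≡B (mod 10) forces B=6 ⇒ B=6.
Step 9. [col 6: K + L ≡ B (mod 10)] from column 6 (K=4, B=6, carry-in 0, digits 0,1,3,4,5,6,7,8 already taken and all letters distinct): L must equal 2 ⇒ L=2.

Answer: B=6, C=3, D=5, G=8, K=4, L=2, R=1, S=0, U=7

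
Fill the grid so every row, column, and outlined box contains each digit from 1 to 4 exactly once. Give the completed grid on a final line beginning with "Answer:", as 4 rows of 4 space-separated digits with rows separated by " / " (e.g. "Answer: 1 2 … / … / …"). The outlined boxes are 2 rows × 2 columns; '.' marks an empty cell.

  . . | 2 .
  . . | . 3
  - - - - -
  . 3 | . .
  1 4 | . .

Step 1. [r3c1∈{2}] r3c1 has the single candidate 2. So r3c1=2.
Step 2. [r2c1∈{4}] r2c1 is down to just 4. So r2c1=4.
Step 3. [r2c3∈{1}] r2c3 has the single candidate 1. So r2c3=1.
Step 4. [r3c3∈{4}] only 4 remains possible at r3c3. So r3c3=4.
Step 5. [r4c3∈{3}] nothing but 3 survives at r4c3. So r4c3=3.
Step 6. [r3c4∈{1}] r3c4's peers cover all but 1. So r3c4=1.
Step 7. [r1c1∈{3}] r1c1 has the single candidate 3 ⇒ r1c1=3.
Step 8. [r1c4∈{4}] nothing but 4 survives at r1c4. So r1c4=4.
Step 9. [r2c2∈{2}] r2c2 has the single candidate 2. So r2c2=2.
Step 10. [r4c4∈{2}] nothing but 2 survives at r4c4 ⇒ r4c4=2.
Step 11. [r1c2∈{1}] only 1 remains possible at r1c2 ⇒ r1c2=1.

Answer: 3 1 2 4 / 4 2 1 3 / 2 3 4 1 / 1 4 3 2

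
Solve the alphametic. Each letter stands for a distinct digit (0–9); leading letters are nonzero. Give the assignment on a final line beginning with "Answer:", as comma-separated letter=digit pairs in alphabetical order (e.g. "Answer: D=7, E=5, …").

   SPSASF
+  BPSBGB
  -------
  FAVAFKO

Step 1. [col 1: F + B ≡ O (mod 10)] no forcing yet in column 1 (carry-in 0); B=7 is free and consistent — try it. So B=7.
Step 2. [col 1: F + B ≡ O (mod 10)] column 1 (F + B ≡ O (mod 10), carry-in 0) doesn't pin F yet; pick F=1 and continue, so F=1.
Step 3. [col 1: F + B ≡ O (mod 10)] column 1 reads F+B+carry(0)=O with F=1, B=7; with digits 1,7 already taken and all letters distinct, the only value for O is 8 ⇒ O=8.
Step 4. [col 2: S + G ≡ K (mod 10)] several values work for G in column 2 (S + G ≡ K (mod 10), carry-in 0); try G=4 ⇒ G=4.
Step 5. [col 2: S + G ≡ K (mod 10)] column 2 (S + G ≡ K (mod 10), carry-in 0) doesn't pin S yet; pick S=6 and continue ⇒ S=6.
Step 6. [col 2: S + G ≡ K (mod 10)] column 2: given S=6, G=4, carry-in 0, and digits 1,4,6,7,8 already taken and all letters distinct, S+G≡K (mod 10) forces K=0. So K=0.
Step 7. [col 3: A + B ≡ F (mod 10)] in column 3 we have A+B≡F with carry-in 1; given B=7, F=1 and digits 0,1,4,6,7,8 already taken and all letters distinct, that pins A to 3 ⇒ A=3.
Step 8. [col 5: P + P ≡ V (mod 10)] in column 5 we have P+P≡V with carry-in 1; given nothing yet and digits 0,1,3,4,6,7,8 already taken and all letters distinct, that pins V to 5 ⇒ V=5.
Step 9. [col 5: P + P ≡ V (mod 10)] column 5: given V=5, carry-in 1, and digits 0,1,3,4,5,6,7,8 already taken and all letters distinct, P+P≡V (mod 10) forces P=2, so P=2.

Answer: A=3, B=7, F=1, G=4, K=0, O=8, P=2, S=6, V=5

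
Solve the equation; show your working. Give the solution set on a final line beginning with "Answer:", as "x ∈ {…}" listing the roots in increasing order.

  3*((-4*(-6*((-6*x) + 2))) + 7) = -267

Step 1. [3*((-4*(-6*((-6*x) + 2))) + 7) = -267] 3 out front; divide by 3. So div: (-4*(-6*((-6*x) + 2))) + 7 = -89.
Step 2. [(-4*(-6*((-6*x) + 2))) + 7 = -89] 7 comes off first (subtract 7), so sub: -4*(-6*((-6*x) + 2)) = -96.
Step 3. [-4*(-6*((-6*x) + 2)) = -96] LHS = -4·(…); ÷-4 both sides. So div: -6*((-6*x) + 2) = 24.
Step 4. [-6*((-6*x) + 2) = 24] -6·(inner) — divide through by -6 ⇒ div: (-6*x) + 2 = -4.
Step 5. [(-6*x) + 2 = -4] peel the +2: subtract 2 from each side, so sub: -6*x = -6.
Step 6. [-6*x = -6] leading coefficient -6: divide by -6. So div: x = 1.

Answer: x ∈ {1}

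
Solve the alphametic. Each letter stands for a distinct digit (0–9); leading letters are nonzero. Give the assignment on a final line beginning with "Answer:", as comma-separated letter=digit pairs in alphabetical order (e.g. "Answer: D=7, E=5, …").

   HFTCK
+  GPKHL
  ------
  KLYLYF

Step 1. [col 1: K + L ≡ F (mod 10)] no forcing yet in column 1 (carry-in 0); F=6 is free and consistent — try it, so F=6.
Step 2. [col 1: K + L ≡ F (mod 10)] column 1 (K + L ≡ F (mod 10), carry-in 0) doesn't pin L yet; pick L=5 and continue ⇒ L=5.
Step 3. [col 1: K + L ≡ F (mod 10)] from column 1 (L=5, F=6, carry-in 0, digits 5,6 already taken and all letters distinct): K must equal 1, so K=1.
Step 4. [col 2: C + H ≡ Y (mod 10)] several values work for C in column 2 (C + H ≡ Y (mod 10), carry-in 0); try C=2, so C=2.
Step 5. [col 2: C + H ≡ Y (mod 10)] several values work for Y in column 2 (C + H ≡ Y (mod 10), carry-in 0); try Y=9 ⇒ Y=9.
Step 6. [col 2: C + H ≡ Y (mod 10)] column 2: given C=2, Y=9, carry-in 0, and digits 1,2,5,6,9 already taken and all letters distinct, C+H≡Y (mod 10) forces H=7, so H=7.
Step 7. [col 3: T + K ≡ L (mod 10)] column 3: given K=1, L=5, carry-in 0, and digits 1,2,5,6,7,9 already taken and all letters distinct, T+K≡L (mod 10) forces T=4 ⇒ T=4.
Step 8. [col 4: F + P ≡ Y (mod 10)] from column 4 (F=6, Y=9, carry-in 0, digits 1,2,4,5,6,7,9 already taken and all letters distinct): P must equal 3 ⇒ P=3.
Step 9. [col 5: H + G ≡ L (mod 10)] column 5 reads H+G+carry(0)=L with H=7, L=5; with digits 1,2,3,4,5,6,7,9 already taken and all letters distinct, the only value for G is 8. So G=8.

Answer: C=2, F=6, G=8, H=7, K=1, L=5, P=3, T=4, Y=9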